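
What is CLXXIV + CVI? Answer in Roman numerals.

CLXXIV = 174
CVI = 106
174 + 106 = 280

CCLXXX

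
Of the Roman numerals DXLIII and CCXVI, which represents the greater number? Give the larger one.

DXLIII = 543
CCXVI = 216
543 is larger

DXLIII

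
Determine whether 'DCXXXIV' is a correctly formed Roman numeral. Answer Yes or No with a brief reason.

'DCXXXIV': Check the rules: uses only the symbols I, V, X, L, C, D, M; no symbol is repeated more than three times in a row; V, L and D each appear at most once; the only place a smaller symbol precedes a larger one is the allowed subtractive pair IV, the symbol right after such a pair (if any) is smaller than the pair's first symbol, and otherwise the values never increase from left to right. Value: D (500) + C (100) + X (10) + X (10) + X (10) + IV (4) = 634. So it is a valid standard Roman numeral.

Yes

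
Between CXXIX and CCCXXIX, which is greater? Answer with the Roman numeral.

CXXIX = 129
CCCXXIX = 329
329 is larger

CCCXXIX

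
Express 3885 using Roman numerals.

Convert 3885 to Roman numerals:
  3885 contains 3×1000 (MMM)
  885 contains 1×500 (D)
  385 contains 3×100 (CCC)
  85 contains 1×50 (L)
  35 contains 3×10 (XXX)
  5 contains 1×5 (V)

MMMDCCCLXXXV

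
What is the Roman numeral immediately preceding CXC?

CXC = 190; previous is 189

CLXXXIX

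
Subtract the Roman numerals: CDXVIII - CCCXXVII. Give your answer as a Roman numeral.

CDXVIII = 418
CCCXXVII = 327
418 - 327 = 91

XCI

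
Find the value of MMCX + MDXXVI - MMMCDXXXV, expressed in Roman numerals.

MMCX = 2110, MDXXVI = 1526, MMMCDXXXV = 3435
2110 + 1526 = 3636
3636 - 3435 = 201

CCI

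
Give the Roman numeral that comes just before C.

C = 100, so the previous integer is 100 - 1 = 99

XCIX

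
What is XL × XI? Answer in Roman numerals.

XL = 40
XI = 11
40 × 11 = 440

CDXL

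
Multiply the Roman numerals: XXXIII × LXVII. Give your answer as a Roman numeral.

XXXIII = 33
LXVII = 67
33 × 67 = 2211

MMCCXI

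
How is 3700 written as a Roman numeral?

Convert 3700 to Roman numerals:
  3700 contains 3×1000 (MMM)
  700 contains 1×500 (D)
  200 contains 2×100 (CC)

MMMDCC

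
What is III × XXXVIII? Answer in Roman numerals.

III = 3
XXXVIII = 38
3 × 38 = 114

CXIV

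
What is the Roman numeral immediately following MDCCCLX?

MDCCCLX = 1860, so the next integer is 1860 + 1 = 1861

MDCCCLXI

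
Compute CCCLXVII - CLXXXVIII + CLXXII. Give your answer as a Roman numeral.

CCCLXVII = 367, CLXXXVIII = 188, CLXXII = 172
367 - 188 = 179
179 + 172 = 351

CCCLI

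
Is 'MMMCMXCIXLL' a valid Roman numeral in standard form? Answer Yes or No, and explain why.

'MMMCMXCIXLL': L should not appear more than once

No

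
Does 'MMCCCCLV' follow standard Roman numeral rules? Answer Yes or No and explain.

'MMCCCCLV': More than 3 consecutive C's

No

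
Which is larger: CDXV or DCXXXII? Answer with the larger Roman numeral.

CDXV = 415
DCXXXII = 632
632 is larger

DCXXXII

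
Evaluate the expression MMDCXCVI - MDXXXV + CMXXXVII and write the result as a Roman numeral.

MMDCXCVI = 2696, MDXXXV = 1535, CMXXXVII = 937
2696 - 1535 = 1161
1161 + 937 = 2098

MMXCVIII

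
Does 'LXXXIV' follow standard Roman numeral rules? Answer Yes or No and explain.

'LXXXIV': Check the rules: uses only the symbols I, V, X, L, C, D, M; no symbol is repeated more than three times in a row; V, L and D each appear at most once; the only place a smaller symbol precedes a larger one is the allowed subtractive pair IV, the symbol right after such a pair (if any) is smaller than the pair's first symbol, and otherwise the values never increase from left to right. Value: L (50) + X (10) + X (10) + X (10) + IV (4) = 84. So it is a valid standard Roman numeral.

Yes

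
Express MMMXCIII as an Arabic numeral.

MMMXCIII: M=1000, M=1000, M=1000, XC=90, I=1, I=1, I=1
1000 + 1000 + 1000 + 90 + 1 + 1 + 1 = 3093

3093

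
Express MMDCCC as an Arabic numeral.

MMDCCC: M=1000, M=1000, D=500, C=100, C=100, C=100
1000 + 1000 + 500 + 100 + 100 + 100 = 2800

2800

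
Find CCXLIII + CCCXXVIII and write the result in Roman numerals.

CCXLIII = 243
CCCXXVIII = 328
243 + 328 = 571

DLXXI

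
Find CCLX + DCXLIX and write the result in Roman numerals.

CCLX = 260
DCXLIX = 649
260 + 649 = 909

CMIX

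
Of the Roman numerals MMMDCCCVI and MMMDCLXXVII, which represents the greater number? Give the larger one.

MMMDCCCVI = 3806
MMMDCLXXVII = 3677
3806 is larger

MMMDCCCVI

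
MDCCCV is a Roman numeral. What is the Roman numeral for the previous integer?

MDCCCV = 1805, so the previous integer is 1805 - 1 = 1804

MDCCCIV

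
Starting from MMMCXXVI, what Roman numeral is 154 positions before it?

MMMCXXVI = 3126
3126 - 154 = 2972

MMCMLXXII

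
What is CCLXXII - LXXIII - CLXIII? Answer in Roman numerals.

CCLXXII = 272, LXXIII = 73, CLXIII = 163
272 - 73 = 199
199 - 163 = 36

XXXVI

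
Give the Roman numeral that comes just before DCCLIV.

DCCLIV = 754; previous is 753

DCCLIII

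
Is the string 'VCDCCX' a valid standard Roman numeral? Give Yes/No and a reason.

'VCDCCX': Invalid subtractive combination: VC

No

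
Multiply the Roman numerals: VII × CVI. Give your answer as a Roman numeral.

VII = 7
CVI = 106
7 × 106 = 742

DCCXLII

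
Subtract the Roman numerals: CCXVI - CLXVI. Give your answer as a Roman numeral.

CCXVI = 216
CLXVI = 166
216 - 166 = 50

L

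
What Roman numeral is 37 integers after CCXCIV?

CCXCIV = 294
294 + 37 = 331

CCCXXXI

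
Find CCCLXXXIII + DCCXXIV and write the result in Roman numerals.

CCCLXXXIII = 383
DCCXXIV = 724
383 + 724 = 1107

MCVII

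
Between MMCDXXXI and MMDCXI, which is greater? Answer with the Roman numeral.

MMCDXXXI = 2431
MMDCXI = 2611
2611 is larger

MMDCXI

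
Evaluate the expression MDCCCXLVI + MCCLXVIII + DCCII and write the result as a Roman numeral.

MDCCCXLVI = 1846, MCCLXVIII = 1268, DCCII = 702
1846 + 1268 = 3114
3114 + 702 = 3816

MMMDCCCXVI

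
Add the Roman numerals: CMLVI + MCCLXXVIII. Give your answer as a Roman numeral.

CMLVI = 956
MCCLXXVIII = 1278
956 + 1278 = 2234

MMCCXXXIV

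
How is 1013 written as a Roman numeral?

Convert 1013 to Roman numerals:
  1013 contains 1×1000 (M)
  13 contains 1×10 (X)
  3 contains 3×1 (III)

MXIII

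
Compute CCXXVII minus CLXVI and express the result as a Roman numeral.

CCXXVII = 227
CLXVI = 166
227 - 166 = 61

LXI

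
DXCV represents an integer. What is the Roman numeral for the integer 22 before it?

DXCV = 595
595 - 22 = 573

DLXXIII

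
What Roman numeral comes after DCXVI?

DCXVI = 616; next is 617

DCXVII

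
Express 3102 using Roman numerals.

Convert 3102 to Roman numerals:
  3102 contains 3×1000 (MMM)
  102 contains 1×100 (C)
  2 contains 2×1 (II)

MMMCII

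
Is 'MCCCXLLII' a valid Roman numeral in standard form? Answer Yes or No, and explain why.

'MCCCXLLII': L should not appear more than once

No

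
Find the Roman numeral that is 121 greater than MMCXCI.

MMCXCI = 2191
2191 + 121 = 2312

MMCCCXII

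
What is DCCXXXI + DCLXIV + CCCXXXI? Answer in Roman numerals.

DCCXXXI = 731, DCLXIV = 664, CCCXXXI = 331
731 + 664 = 1395
1395 + 331 = 1726

MDCCXXVI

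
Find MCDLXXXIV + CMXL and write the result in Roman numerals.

MCDLXXXIV = 1484
CMXL = 940
1484 + 940 = 2424

MMCDXXIV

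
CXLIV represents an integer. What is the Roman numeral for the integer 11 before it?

CXLIV = 144
144 - 11 = 133

CXXXIII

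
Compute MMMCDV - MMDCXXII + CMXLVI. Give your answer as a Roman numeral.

MMMCDV = 3405, MMDCXXII = 2622, CMXLVI = 946
3405 - 2622 = 783
783 + 946 = 1729

MDCCXXIX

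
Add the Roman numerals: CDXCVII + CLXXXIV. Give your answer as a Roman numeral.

CDXCVII = 497
CLXXXIV = 184
497 + 184 = 681

DCLXXXI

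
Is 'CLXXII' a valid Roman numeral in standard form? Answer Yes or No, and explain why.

'CLXXII': Check the rules: uses only the symbols I, V, X, L, C, D, M; no symbol is repeated more than three times in a row; V, L and D each appear at most once; no smaller symbol precedes a larger one (values never increase from left to right). Value: C (100) + L (50) + X (10) + X (10) + I (1) + I (1) = 172. So it is a valid standard Roman numeral.

Yes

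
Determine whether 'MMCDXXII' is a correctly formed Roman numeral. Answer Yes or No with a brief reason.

'MMCDXXII': Check the rules: uses only the symbols I, V, X, L, C, D, M; no symbol is repeated more than three times in a row; V, L and D each appear at most once; the only place a smaller symbol precedes a larger one is the allowed subtractive pair CD, the symbol right after such a pair (if any) is smaller than the pair's first symbol, and otherwise the values never increase from left to right. Value: M (1000) + M (1000) + CD (400) + X (10) + X (10) + I (1) + I (1) = 2422. So it is a valid standard Roman numeral.

Yes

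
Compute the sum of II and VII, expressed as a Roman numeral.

II = 2
VII = 7
2 + 7 = 9

IX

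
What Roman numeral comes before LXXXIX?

LXXXIX = 89; previous is 88

LXXXVIII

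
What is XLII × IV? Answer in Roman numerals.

XLII = 42
IV = 4
42 × 4 = 168

CLXVIII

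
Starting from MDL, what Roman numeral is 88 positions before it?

MDL = 1550
1550 - 88 = 1462

MCDLXII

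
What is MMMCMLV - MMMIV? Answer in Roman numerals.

MMMCMLV = 3955
MMMIV = 3004
3955 - 3004 = 951

CMLI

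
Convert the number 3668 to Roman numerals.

Convert 3668 to Roman numerals:
  3668 contains 3×1000 (MMM)
  668 contains 1×500 (D)
  168 contains 1×100 (C)
  68 contains 1×50 (L)
  18 contains 1×10 (X)
  8 contains 1×5 (V)
  3 contains 3×1 (III)

MMMDCLXVIII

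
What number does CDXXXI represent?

CDXXXI: CD=400, X=10, X=10, X=10, I=1
400 + 10 + 10 + 10 + 1 = 431

431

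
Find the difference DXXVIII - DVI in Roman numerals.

DXXVIII = 528
DVI = 506
528 - 506 = 22

XXII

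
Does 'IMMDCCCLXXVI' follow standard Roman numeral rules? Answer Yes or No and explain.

'IMMDCCCLXXVI': Invalid subtractive combination: IM

No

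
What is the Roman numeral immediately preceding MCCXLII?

MCCXLII = 1242, so the previous integer is 1242 - 1 = 1241

MCCXLI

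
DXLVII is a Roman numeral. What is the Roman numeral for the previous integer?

DXLVII = 547, so the previous integer is 547 - 1 = 546

DXLVI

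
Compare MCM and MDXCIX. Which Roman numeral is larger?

MCM = 1900
MDXCIX = 1599
1900 is larger

MCM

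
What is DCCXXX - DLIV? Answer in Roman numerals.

DCCXXX = 730
DLIV = 554
730 - 554 = 176

CLXXVI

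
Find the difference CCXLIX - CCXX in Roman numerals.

CCXLIX = 249
CCXX = 220
249 - 220 = 29

XXIX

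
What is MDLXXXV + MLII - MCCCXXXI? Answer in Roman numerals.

MDLXXXV = 1585, MLII = 1052, MCCCXXXI = 1331
1585 + 1052 = 2637
2637 - 1331 = 1306

MCCCVI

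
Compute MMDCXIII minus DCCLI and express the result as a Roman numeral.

MMDCXIII = 2613
DCCLI = 751
2613 - 751 = 1862

MDCCCLXII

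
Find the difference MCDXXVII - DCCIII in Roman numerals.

MCDXXVII = 1427
DCCIII = 703
1427 - 703 = 724

DCCXXIV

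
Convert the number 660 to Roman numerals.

Convert 660 to Roman numerals:
  660 contains 1×500 (D)
  160 contains 1×100 (C)
  60 contains 1×50 (L)
  10 contains 1×10 (X)

DCLX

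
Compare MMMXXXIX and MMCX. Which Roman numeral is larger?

MMMXXXIX = 3039
MMCX = 2110
3039 is larger

MMMXXXIX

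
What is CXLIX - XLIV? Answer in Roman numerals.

CXLIX = 149
XLIV = 44
149 - 44 = 105

CV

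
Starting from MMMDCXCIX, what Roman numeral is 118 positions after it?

MMMDCXCIX = 3699
3699 + 118 = 3817

MMMDCCCXVII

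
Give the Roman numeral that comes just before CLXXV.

CLXXV = 175; previous is 174

CLXXIV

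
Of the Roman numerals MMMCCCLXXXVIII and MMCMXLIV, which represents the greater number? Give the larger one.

MMMCCCLXXXVIII = 3388
MMCMXLIV = 2944
3388 is larger

MMMCCCLXXXVIII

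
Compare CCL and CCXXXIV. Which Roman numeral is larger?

CCL = 250
CCXXXIV = 234
250 is larger

CCL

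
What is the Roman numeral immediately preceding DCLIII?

DCLIII = 653; previous is 652

DCLII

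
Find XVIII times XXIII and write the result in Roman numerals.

XVIII = 18
XXIII = 23
18 × 23 = 414

CDXIV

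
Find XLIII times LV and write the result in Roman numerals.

XLIII = 43
LV = 55
43 × 55 = 2365

MMCCCLXV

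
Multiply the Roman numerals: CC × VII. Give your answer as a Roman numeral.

CC = 200
VII = 7
200 × 7 = 1400

MCD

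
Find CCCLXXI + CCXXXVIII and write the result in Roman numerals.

CCCLXXI = 371
CCXXXVIII = 238
371 + 238 = 609

DCIX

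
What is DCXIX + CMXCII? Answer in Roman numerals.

DCXIX = 619
CMXCII = 992
619 + 992 = 1611

MDCXI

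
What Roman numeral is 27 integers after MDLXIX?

MDLXIX = 1569
1569 + 27 = 1596

MDXCVI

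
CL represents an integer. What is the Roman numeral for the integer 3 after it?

CL = 150
150 + 3 = 153

CLIII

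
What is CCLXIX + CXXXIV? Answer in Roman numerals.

CCLXIX = 269
CXXXIV = 134
269 + 134 = 403

CDIII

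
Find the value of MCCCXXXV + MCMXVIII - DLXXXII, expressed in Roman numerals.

MCCCXXXV = 1335, MCMXVIII = 1918, DLXXXII = 582
1335 + 1918 = 3253
3253 - 582 = 2671

MMDCLXXI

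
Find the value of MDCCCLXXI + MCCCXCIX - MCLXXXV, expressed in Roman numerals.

MDCCCLXXI = 1871, MCCCXCIX = 1399, MCLXXXV = 1185
1871 + 1399 = 3270
3270 - 1185 = 2085

MMLXXXV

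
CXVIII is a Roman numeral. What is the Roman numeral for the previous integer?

CXVIII = 118, so the previous integer is 118 - 1 = 117

CXVII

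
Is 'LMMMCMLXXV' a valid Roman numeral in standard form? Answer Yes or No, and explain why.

'LMMMCMLXXV': L should not appear more than once

No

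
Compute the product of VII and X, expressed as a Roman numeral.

VII = 7
X = 10
7 × 10 = 70

LXX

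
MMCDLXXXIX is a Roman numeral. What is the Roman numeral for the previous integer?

MMCDLXXXIX = 2489; previous is 2488

MMCDLXXXVIII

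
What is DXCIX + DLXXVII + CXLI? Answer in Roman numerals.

DXCIX = 599, DLXXVII = 577, CXLI = 141
599 + 577 = 1176
1176 + 141 = 1317

MCCCXVII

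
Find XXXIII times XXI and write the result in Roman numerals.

XXXIII = 33
XXI = 21
33 × 21 = 693

DCXCIII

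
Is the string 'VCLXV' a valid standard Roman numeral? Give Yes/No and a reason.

'VCLXV': V should not appear more than once

No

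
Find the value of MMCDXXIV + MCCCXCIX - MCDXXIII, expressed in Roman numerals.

MMCDXXIV = 2424, MCCCXCIX = 1399, MCDXXIII = 1423
2424 + 1399 = 3823
3823 - 1423 = 2400

MMCD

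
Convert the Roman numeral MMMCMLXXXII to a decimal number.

MMMCMLXXXII: M=1000, M=1000, M=1000, CM=900, L=50, X=10, X=10, X=10, I=1, I=1
1000 + 1000 + 1000 + 900 + 50 + 10 + 10 + 10 + 1 + 1 = 3982

3982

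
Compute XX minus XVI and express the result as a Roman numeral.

XX = 20
XVI = 16
20 - 16 = 4

IV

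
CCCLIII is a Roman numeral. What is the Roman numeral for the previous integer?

CCCLIII = 353, so the previous integer is 353 - 1 = 352

CCCLII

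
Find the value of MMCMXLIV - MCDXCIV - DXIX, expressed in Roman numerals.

MMCMXLIV = 2944, MCDXCIV = 1494, DXIX = 519
2944 - 1494 = 1450
1450 - 519 = 931

CMXXXI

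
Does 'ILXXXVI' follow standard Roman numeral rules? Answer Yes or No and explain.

'ILXXXVI': Invalid subtractive combination: IL

No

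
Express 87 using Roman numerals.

Convert 87 to Roman numerals:
  87 contains 1×50 (L)
  37 contains 3×10 (XXX)
  7 contains 1×5 (V)
  2 contains 2×1 (II)

LXXXVII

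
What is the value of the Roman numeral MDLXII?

MDLXII: M=1000, D=500, L=50, X=10, I=1, I=1
1000 + 500 + 50 + 10 + 1 + 1 = 1562

1562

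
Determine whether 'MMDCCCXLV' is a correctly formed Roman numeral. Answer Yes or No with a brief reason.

'MMDCCCXLV': Check the rules: uses only the symbols I, V, X, L, C, D, M; no symbol is repeated more than three times in a row; V, L and D each appear at most once; the only place a smaller symbol precedes a larger one is the allowed subtractive pair XL, the symbol right after such a pair (if any) is smaller than the pair's first symbol, and otherwise the values never increase from left to right. Value: M (1000) + M (1000) + D (500) + C (100) + C (100) + C (100) + XL (40) + V (5) = 2845. So it is a valid standard Roman numeral.

Yes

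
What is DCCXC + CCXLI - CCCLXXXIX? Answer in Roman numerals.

DCCXC = 790, CCXLI = 241, CCCLXXXIX = 389
790 + 241 = 1031
1031 - 389 = 642

DCXLII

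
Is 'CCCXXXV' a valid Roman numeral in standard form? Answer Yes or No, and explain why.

'CCCXXXV': Check the rules: uses only the symbols I, V, X, L, C, D, M; no symbol is repeated more than three times in a row; V, L and D each appear at most once; no smaller symbol precedes a larger one (values never increase from left to right). Value: C (100) + C (100) + C (100) + X (10) + X (10) + X (10) + V (5) = 335. So it is a valid standard Roman numeral.

Yes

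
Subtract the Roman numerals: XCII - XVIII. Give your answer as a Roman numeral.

XCII = 92
XVIII = 18
92 - 18 = 74

LXXIV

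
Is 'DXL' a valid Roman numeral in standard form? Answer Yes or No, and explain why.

'DXL': Check the rules: uses only the symbols I, V, X, L, C, D, M; no symbol is repeated more than three times in a row; V, L and D each appear at most once; the only place a smaller symbol precedes a larger one is the allowed subtractive pair XL, the symbol right after such a pair (if any) is smaller than the pair's first symbol, and otherwise the values never increase from left to right. Value: D (500) + XL (40) = 540. So it is a valid standard Roman numeral.

Yes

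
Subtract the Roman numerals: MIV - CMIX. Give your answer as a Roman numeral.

MIV = 1004
CMIX = 909
1004 - 909 = 95

XCV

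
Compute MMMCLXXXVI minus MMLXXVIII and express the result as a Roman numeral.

MMMCLXXXVI = 3186
MMLXXVIII = 2078
3186 - 2078 = 1108

MCVIII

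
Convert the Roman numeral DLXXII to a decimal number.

DLXXII: D=500, L=50, X=10, X=10, I=1, I=1
500 + 50 + 10 + 10 + 1 + 1 = 572

572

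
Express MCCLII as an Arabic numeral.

MCCLII: M=1000, C=100, C=100, L=50, I=1, I=1
1000 + 100 + 100 + 50 + 1 + 1 = 1252

1252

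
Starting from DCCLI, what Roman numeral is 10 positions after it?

DCCLI = 751
751 + 10 = 761

DCCLXI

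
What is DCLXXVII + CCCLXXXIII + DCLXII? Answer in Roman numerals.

DCLXXVII = 677, CCCLXXXIII = 383, DCLXII = 662
677 + 383 = 1060
1060 + 662 = 1722

MDCCXXII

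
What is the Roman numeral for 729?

Convert 729 to Roman numerals:
  729 contains 1×500 (D)
  229 contains 2×100 (CC)
  29 contains 2×10 (XX)
  9 contains 1×9 (IX)

DCCXXIX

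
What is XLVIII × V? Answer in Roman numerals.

XLVIII = 48
V = 5
48 × 5 = 240

CCXL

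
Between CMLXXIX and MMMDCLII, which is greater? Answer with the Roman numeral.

CMLXXIX = 979
MMMDCLII = 3652
3652 is larger

MMMDCLII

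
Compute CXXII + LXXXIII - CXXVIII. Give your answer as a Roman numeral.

CXXII = 122, LXXXIII = 83, CXXVIII = 128
122 + 83 = 205
205 - 128 = 77

LXXVII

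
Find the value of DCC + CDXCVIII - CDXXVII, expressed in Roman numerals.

DCC = 700, CDXCVIII = 498, CDXXVII = 427
700 + 498 = 1198
1198 - 427 = 771

DCCLXXI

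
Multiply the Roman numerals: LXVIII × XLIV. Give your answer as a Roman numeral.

LXVIII = 68
XLIV = 44
68 × 44 = 2992

MMCMXCII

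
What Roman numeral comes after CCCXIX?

CCCXIX = 319, so the next integer is 319 + 1 = 320

CCCXX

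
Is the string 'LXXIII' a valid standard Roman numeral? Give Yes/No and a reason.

'LXXIII': Check the rules: uses only the symbols I, V, X, L, C, D, M; no symbol is repeated more than three times in a row; V, L and D each appear at most once; no smaller symbol precedes a larger one (values never increase from left to right). Value: L (50) + X (10) + X (10) + I (1) + I (1) + I (1) = 73. So it is a valid standard Roman numeral.

Yes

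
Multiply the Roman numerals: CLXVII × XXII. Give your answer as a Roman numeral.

CLXVII = 167
XXII = 22
167 × 22 = 3674

MMMDCLXXIV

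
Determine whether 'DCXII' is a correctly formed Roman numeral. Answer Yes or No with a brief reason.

'DCXII': Check the rules: uses only the symbols I, V, X, L, C, D, M; no symbol is repeated more than three times in a row; V, L and D each appear at most once; no smaller symbol precedes a larger one (values never increase from left to right). Value: D (500) + C (100) + X (10) + I (1) + I (1) = 612. So it is a valid standard Roman numeral.

Yes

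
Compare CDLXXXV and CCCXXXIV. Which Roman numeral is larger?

CDLXXXV = 485
CCCXXXIV = 334
485 is larger

CDLXXXV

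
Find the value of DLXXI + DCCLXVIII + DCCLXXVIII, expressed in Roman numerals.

DLXXI = 571, DCCLXVIII = 768, DCCLXXVIII = 778
571 + 768 = 1339
1339 + 778 = 2117

MMCXVII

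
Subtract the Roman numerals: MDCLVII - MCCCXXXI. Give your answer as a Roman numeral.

MDCLVII = 1657
MCCCXXXI = 1331
1657 - 1331 = 326

CCCXXVI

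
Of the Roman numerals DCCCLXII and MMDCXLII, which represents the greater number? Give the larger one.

DCCCLXII = 862
MMDCXLII = 2642
2642 is larger

MMDCXLII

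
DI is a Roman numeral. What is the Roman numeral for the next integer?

DI = 501, so the next integer is 501 + 1 = 502

DII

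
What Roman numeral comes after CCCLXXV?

CCCLXXV = 375; next is 376

CCCLXXVI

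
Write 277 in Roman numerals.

Convert 277 to Roman numerals:
  277 contains 2×100 (CC)
  77 contains 1×50 (L)
  27 contains 2×10 (XX)
  7 contains 1×5 (V)
  2 contains 2×1 (II)

CCLXXVII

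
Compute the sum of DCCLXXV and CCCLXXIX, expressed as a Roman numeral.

DCCLXXV = 775
CCCLXXIX = 379
775 + 379 = 1154

MCLIV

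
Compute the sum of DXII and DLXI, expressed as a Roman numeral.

DXII = 512
DLXI = 561
512 + 561 = 1073

MLXXIII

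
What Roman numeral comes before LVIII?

LVIII = 58, so the previous integer is 58 - 1 = 57

LVII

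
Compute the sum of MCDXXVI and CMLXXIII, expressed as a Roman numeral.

MCDXXVI = 1426
CMLXXIII = 973
1426 + 973 = 2399

MMCCCXCIX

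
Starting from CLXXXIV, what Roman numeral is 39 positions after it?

CLXXXIV = 184
184 + 39 = 223

CCXXIII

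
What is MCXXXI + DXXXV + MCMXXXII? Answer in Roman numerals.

MCXXXI = 1131, DXXXV = 535, MCMXXXII = 1932
1131 + 535 = 1666
1666 + 1932 = 3598

MMMDXCVIII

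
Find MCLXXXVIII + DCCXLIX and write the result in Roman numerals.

MCLXXXVIII = 1188
DCCXLIX = 749
1188 + 749 = 1937

MCMXXXVII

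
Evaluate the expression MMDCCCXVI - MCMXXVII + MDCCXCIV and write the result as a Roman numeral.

MMDCCCXVI = 2816, MCMXXVII = 1927, MDCCXCIV = 1794
2816 - 1927 = 889
889 + 1794 = 2683

MMDCLXXXIII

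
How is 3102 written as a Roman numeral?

Convert 3102 to Roman numerals:
  3102 contains 3×1000 (MMM)
  102 contains 1×100 (C)
  2 contains 2×1 (II)

MMMCII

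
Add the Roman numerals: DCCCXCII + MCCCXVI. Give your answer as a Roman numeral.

DCCCXCII = 892
MCCCXVI = 1316
892 + 1316 = 2208

MMCCVIII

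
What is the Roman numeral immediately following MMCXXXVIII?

MMCXXXVIII = 2138, so the next integer is 2138 + 1 = 2139

MMCXXXIX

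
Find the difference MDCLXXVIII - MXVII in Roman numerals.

MDCLXXVIII = 1678
MXVII = 1017
1678 - 1017 = 661

DCLXI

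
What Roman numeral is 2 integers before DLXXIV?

DLXXIV = 574
574 - 2 = 572

DLXXII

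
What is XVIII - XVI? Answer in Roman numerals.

XVIII = 18
XVI = 16
18 - 16 = 2

II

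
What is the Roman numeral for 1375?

Convert 1375 to Roman numerals:
  1375 contains 1×1000 (M)
  375 contains 3×100 (CCC)
  75 contains 1×50 (L)
  25 contains 2×10 (XX)
  5 contains 1×5 (V)

MCCCLXXV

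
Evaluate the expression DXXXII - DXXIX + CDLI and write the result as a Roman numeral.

DXXXII = 532, DXXIX = 529, CDLI = 451
532 - 529 = 3
3 + 451 = 454

CDLIV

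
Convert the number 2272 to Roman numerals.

Convert 2272 to Roman numerals:
  2272 contains 2×1000 (MM)
  272 contains 2×100 (CC)
  72 contains 1×50 (L)
  22 contains 2×10 (XX)
  2 contains 2×1 (II)

MMCCLXXII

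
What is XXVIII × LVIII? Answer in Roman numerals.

XXVIII = 28
LVIII = 58
28 × 58 = 1624

MDCXXIV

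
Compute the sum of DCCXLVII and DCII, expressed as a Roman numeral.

DCCXLVII = 747
DCII = 602
747 + 602 = 1349

MCCCXLIX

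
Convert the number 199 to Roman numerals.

Convert 199 to Roman numerals:
  199 contains 1×100 (C)
  99 contains 1×90 (XC)
  9 contains 1×9 (IX)

CXCIX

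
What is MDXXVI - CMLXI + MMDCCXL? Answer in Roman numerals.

MDXXVI = 1526, CMLXI = 961, MMDCCXL = 2740
1526 - 961 = 565
565 + 2740 = 3305

MMMCCCV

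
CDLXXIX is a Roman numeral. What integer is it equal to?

CDLXXIX: CD=400, L=50, X=10, X=10, IX=9
400 + 50 + 10 + 10 + 9 = 479

479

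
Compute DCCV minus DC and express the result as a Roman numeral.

DCCV = 705
DC = 600
705 - 600 = 105

CV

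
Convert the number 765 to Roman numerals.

Convert 765 to Roman numerals:
  765 contains 1×500 (D)
  265 contains 2×100 (CC)
  65 contains 1×50 (L)
  15 contains 1×10 (X)
  5 contains 1×5 (V)

DCCLXV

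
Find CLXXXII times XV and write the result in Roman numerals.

CLXXXII = 182
XV = 15
182 × 15 = 2730

MMDCCXXX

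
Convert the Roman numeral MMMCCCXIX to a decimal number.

MMMCCCXIX: M=1000, M=1000, M=1000, C=100, C=100, C=100, X=10, IX=9
1000 + 1000 + 1000 + 100 + 100 + 100 + 10 + 9 = 3319

3319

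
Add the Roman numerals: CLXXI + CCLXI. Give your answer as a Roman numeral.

CLXXI = 171
CCLXI = 261
171 + 261 = 432

CDXXXII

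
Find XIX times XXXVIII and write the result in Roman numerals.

XIX = 19
XXXVIII = 38
19 × 38 = 722

DCCXXII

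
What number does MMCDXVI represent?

MMCDXVI: M=1000, M=1000, CD=400, X=10, V=5, I=1
1000 + 1000 + 400 + 10 + 5 + 1 = 2416

2416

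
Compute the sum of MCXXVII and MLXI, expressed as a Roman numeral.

MCXXVII = 1127
MLXI = 1061
1127 + 1061 = 2188

MMCLXXXVIII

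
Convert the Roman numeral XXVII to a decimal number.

XXVII: X=10, X=10, V=5, I=1, I=1
10 + 10 + 5 + 1 + 1 = 27

27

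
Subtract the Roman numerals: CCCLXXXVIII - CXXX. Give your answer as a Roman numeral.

CCCLXXXVIII = 388
CXXX = 130
388 - 130 = 258

CCLVIII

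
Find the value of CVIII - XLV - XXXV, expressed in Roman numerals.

CVIII = 108, XLV = 45, XXXV = 35
108 - 45 = 63
63 - 35 = 28

XXVIII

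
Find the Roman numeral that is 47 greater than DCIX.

DCIX = 609
609 + 47 = 656

DCLVI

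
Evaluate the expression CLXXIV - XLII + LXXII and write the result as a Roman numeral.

CLXXIV = 174, XLII = 42, LXXII = 72
174 - 42 = 132
132 + 72 = 204

CCIV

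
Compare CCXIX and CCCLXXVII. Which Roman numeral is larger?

CCXIX = 219
CCCLXXVII = 377
377 is larger

CCCLXXVII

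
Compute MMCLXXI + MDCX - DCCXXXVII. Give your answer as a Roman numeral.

MMCLXXI = 2171, MDCX = 1610, DCCXXXVII = 737
2171 + 1610 = 3781
3781 - 737 = 3044

MMMXLIV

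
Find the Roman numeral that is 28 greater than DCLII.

DCLII = 652
652 + 28 = 680

DCLXXX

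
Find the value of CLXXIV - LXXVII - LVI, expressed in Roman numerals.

CLXXIV = 174, LXXVII = 77, LVI = 56
174 - 77 = 97
97 - 56 = 41

XLI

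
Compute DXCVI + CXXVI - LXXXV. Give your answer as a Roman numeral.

DXCVI = 596, CXXVI = 126, LXXXV = 85
596 + 126 = 722
722 - 85 = 637

DCXXXVII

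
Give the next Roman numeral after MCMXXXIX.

MCMXXXIX = 1939; next is 1940

MCMXL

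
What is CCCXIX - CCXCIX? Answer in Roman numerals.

CCCXIX = 319
CCXCIX = 299
319 - 299 = 20

XX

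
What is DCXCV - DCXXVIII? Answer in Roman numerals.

DCXCV = 695
DCXXVIII = 628
695 - 628 = 67

LXVII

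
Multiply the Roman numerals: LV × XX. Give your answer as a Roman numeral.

LV = 55
XX = 20
55 × 20 = 1100

MC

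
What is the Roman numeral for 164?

Convert 164 to Roman numerals:
  164 contains 1×100 (C)
  64 contains 1×50 (L)
  14 contains 1×10 (X)
  4 contains 1×4 (IV)

CLXIV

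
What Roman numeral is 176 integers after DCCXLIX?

DCCXLIX = 749
749 + 176 = 925

CMXXV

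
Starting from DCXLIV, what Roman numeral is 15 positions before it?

DCXLIV = 644
644 - 15 = 629

DCXXIX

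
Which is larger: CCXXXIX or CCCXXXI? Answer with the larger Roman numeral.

CCXXXIX = 239
CCCXXXI = 331
331 is larger

CCCXXXI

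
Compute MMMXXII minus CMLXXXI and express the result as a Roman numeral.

MMMXXII = 3022
CMLXXXI = 981
3022 - 981 = 2041

MMXLI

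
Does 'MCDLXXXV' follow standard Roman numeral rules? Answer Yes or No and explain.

'MCDLXXXV': Check the rules: uses only the symbols I, V, X, L, C, D, M; no symbol is repeated more than three times in a row; V, L and D each appear at most once; the only place a smaller symbol precedes a larger one is the allowed subtractive pair CD, the symbol right after such a pair (if any) is smaller than the pair's first symbol, and otherwise the values never increase from left to right. Value: M (1000) + CD (400) + L (50) + X (10) + X (10) + X (10) + V (5) = 1485. So it is a valid standard Roman numeral.

Yes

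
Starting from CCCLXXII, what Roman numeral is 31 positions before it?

CCCLXXII = 372
372 - 31 = 341

CCCXLI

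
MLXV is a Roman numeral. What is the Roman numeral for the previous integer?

MLXV = 1065, so the previous integer is 1065 - 1 = 1064

MLXIV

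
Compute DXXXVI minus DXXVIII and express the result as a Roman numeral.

DXXXVI = 536
DXXVIII = 528
536 - 528 = 8

VIII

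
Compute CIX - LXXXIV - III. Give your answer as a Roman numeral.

CIX = 109, LXXXIV = 84, III = 3
109 - 84 = 25
25 - 3 = 22

XXII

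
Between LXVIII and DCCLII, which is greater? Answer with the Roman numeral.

LXVIII = 68
DCCLII = 752
752 is larger

DCCLII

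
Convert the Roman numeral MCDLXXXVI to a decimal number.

MCDLXXXVI: M=1000, CD=400, L=50, X=10, X=10, X=10, V=5, I=1
1000 + 400 + 50 + 10 + 10 + 10 + 5 + 1 = 1486

1486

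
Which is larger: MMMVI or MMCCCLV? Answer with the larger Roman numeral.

MMMVI = 3006
MMCCCLV = 2355
3006 is larger

MMMVI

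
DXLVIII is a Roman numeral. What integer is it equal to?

DXLVIII: D=500, XL=40, V=5, I=1, I=1, I=1
500 + 40 + 5 + 1 + 1 + 1 = 548

548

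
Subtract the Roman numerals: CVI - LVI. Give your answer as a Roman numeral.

CVI = 106
LVI = 56
106 - 56 = 50

L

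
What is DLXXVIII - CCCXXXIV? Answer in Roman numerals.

DLXXVIII = 578
CCCXXXIV = 334
578 - 334 = 244

CCXLIV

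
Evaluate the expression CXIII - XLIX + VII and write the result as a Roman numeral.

CXIII = 113, XLIX = 49, VII = 7
113 - 49 = 64
64 + 7 = 71

LXXI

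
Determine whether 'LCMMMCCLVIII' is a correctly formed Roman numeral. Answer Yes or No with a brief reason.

'LCMMMCCLVIII': L should not appear more than once

No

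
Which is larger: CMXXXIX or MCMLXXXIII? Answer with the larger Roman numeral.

CMXXXIX = 939
MCMLXXXIII = 1983
1983 is larger

MCMLXXXIII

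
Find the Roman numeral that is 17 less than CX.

CX = 110
110 - 17 = 93

XCIII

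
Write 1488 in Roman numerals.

Convert 1488 to Roman numerals:
  1488 contains 1×1000 (M)
  488 contains 1×400 (CD)
  88 contains 1×50 (L)
  38 contains 3×10 (XXX)
  8 contains 1×5 (V)
  3 contains 3×1 (III)

MCDLXXXVIII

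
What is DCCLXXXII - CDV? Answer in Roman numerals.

DCCLXXXII = 782
CDV = 405
782 - 405 = 377

CCCLXXVII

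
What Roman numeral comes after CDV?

CDV = 405, so the next integer is 405 + 1 = 406

CDVI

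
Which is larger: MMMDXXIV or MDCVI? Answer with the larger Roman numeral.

MMMDXXIV = 3524
MDCVI = 1606
3524 is larger

MMMDXXIV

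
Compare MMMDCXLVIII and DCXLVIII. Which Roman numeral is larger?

MMMDCXLVIII = 3648
DCXLVIII = 648
3648 is larger

MMMDCXLVIII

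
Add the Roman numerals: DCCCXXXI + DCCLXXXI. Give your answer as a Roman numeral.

DCCCXXXI = 831
DCCLXXXI = 781
831 + 781 = 1612

MDCXII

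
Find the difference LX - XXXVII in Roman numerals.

LX = 60
XXXVII = 37
60 - 37 = 23

XXIII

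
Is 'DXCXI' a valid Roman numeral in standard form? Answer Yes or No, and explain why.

'DXCXI': X cannot come right after the subtractive pair XC: once X is subtracted in XC, the next symbol must be smaller than X

No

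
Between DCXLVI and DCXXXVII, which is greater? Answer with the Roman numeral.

DCXLVI = 646
DCXXXVII = 637
646 is larger

DCXLVI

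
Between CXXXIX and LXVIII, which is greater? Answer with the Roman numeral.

CXXXIX = 139
LXVIII = 68
139 is larger

CXXXIX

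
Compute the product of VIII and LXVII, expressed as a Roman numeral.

VIII = 8
LXVII = 67
8 × 67 = 536

DXXXVI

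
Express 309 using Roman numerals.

Convert 309 to Roman numerals:
  309 contains 3×100 (CCC)
  9 contains 1×9 (IX)

CCCIX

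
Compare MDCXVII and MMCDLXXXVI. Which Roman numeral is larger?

MDCXVII = 1617
MMCDLXXXVI = 2486
2486 is larger

MMCDLXXXVI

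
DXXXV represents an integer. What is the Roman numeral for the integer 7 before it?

DXXXV = 535
535 - 7 = 528

DXXVIII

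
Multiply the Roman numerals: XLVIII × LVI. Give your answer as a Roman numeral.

XLVIII = 48
LVI = 56
48 × 56 = 2688

MMDCLXXXVIII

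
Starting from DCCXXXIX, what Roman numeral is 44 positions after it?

DCCXXXIX = 739
739 + 44 = 783

DCCLXXXIII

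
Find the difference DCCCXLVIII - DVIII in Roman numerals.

DCCCXLVIII = 848
DVIII = 508
848 - 508 = 340

CCCXL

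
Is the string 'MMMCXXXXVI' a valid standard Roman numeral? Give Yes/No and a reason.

'MMMCXXXXVI': More than 3 consecutive X's

No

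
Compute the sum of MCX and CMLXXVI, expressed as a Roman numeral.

MCX = 1110
CMLXXVI = 976
1110 + 976 = 2086

MMLXXXVI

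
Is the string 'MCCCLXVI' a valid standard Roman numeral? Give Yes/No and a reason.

'MCCCLXVI': Check the rules: uses only the symbols I, V, X, L, C, D, M; no symbol is repeated more than three times in a row; V, L and D each appear at most once; no smaller symbol precedes a larger one (values never increase from left to right). Value: M (1000) + C (100) + C (100) + C (100) + L (50) + X (10) + V (5) + I (1) = 1366. So it is a valid standard Roman numeral.

Yes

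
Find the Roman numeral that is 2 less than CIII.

CIII = 103
103 - 2 = 101

CI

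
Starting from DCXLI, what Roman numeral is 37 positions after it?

DCXLI = 641
641 + 37 = 678

DCLXXVIII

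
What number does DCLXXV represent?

DCLXXV: D=500, C=100, L=50, X=10, X=10, V=5
500 + 100 + 50 + 10 + 10 + 5 = 675

675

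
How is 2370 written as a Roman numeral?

Convert 2370 to Roman numerals:
  2370 contains 2×1000 (MM)
  370 contains 3×100 (CCC)
  70 contains 1×50 (L)
  20 contains 2×10 (XX)

MMCCCLXX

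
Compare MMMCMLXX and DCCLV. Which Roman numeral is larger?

MMMCMLXX = 3970
DCCLV = 755
3970 is larger

MMMCMLXX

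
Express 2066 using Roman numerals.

Convert 2066 to Roman numerals:
  2066 contains 2×1000 (MM)
  66 contains 1×50 (L)
  16 contains 1×10 (X)
  6 contains 1×5 (V)
  1 contains 1×1 (I)

MMLXVI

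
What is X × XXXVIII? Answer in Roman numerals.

X = 10
XXXVIII = 38
10 × 38 = 380

CCCLXXX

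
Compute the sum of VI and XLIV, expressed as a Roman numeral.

VI = 6
XLIV = 44
6 + 44 = 50

L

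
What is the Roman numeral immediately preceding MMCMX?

MMCMX = 2910; previous is 2909

MMCMIX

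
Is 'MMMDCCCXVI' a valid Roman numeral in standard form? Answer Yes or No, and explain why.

'MMMDCCCXVI': Check the rules: uses only the symbols I, V, X, L, C, D, M; no symbol is repeated more than three times in a row; V, L and D each appear at most once; no smaller symbol precedes a larger one (values never increase from left to right). Value: M (1000) + M (1000) + M (1000) + D (500) + C (100) + C (100) + C (100) + X (10) + V (5) + I (1) = 3816. So it is a valid standard Roman numeral.

Yes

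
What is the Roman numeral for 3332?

Convert 3332 to Roman numerals:
  3332 contains 3×1000 (MMM)
  332 contains 3×100 (CCC)
  32 contains 3×10 (XXX)
  2 contains 2×1 (II)

MMMCCCXXXII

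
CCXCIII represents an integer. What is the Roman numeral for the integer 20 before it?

CCXCIII = 293
293 - 20 = 273

CCLXXIII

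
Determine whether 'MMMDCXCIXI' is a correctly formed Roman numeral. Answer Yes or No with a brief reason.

'MMMDCXCIXI': I cannot come right after the subtractive pair IX: once I is subtracted in IX, the next symbol must be smaller than I

No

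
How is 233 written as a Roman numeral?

Convert 233 to Roman numerals:
  233 contains 2×100 (CC)
  33 contains 3×10 (XXX)
  3 contains 3×1 (III)

CCXXXIII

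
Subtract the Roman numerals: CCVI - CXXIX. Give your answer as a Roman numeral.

CCVI = 206
CXXIX = 129
206 - 129 = 77

LXXVII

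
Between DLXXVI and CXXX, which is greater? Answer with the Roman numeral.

DLXXVI = 576
CXXX = 130
576 is larger

DLXXVI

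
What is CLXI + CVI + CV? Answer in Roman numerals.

CLXI = 161, CVI = 106, CV = 105
161 + 106 = 267
267 + 105 = 372

CCCLXXII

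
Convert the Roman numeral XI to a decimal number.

XI: X=10, I=1
10 + 1 = 11

11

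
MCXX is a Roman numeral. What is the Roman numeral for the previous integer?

MCXX = 1120; previous is 1119

MCXIX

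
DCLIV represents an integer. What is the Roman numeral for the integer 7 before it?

DCLIV = 654
654 - 7 = 647

DCXLVII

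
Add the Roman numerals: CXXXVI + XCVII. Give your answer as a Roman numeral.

CXXXVI = 136
XCVII = 97
136 + 97 = 233

CCXXXIII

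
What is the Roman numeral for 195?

Convert 195 to Roman numerals:
  195 contains 1×100 (C)
  95 contains 1×90 (XC)
  5 contains 1×5 (V)

CXCV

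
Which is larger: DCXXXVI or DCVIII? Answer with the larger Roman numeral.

DCXXXVI = 636
DCVIII = 608
636 is larger

DCXXXVI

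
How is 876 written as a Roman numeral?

Convert 876 to Roman numerals:
  876 contains 1×500 (D)
  376 contains 3×100 (CCC)
  76 contains 1×50 (L)
  26 contains 2×10 (XX)
  6 contains 1×5 (V)
  1 contains 1×1 (I)

DCCCLXXVI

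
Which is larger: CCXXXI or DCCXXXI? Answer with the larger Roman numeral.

CCXXXI = 231
DCCXXXI = 731
731 is larger

DCCXXXI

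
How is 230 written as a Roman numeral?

Convert 230 to Roman numerals:
  230 contains 2×100 (CC)
  30 contains 3×10 (XXX)

CCXXX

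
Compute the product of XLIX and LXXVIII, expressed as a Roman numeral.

XLIX = 49
LXXVIII = 78
49 × 78 = 3822

MMMDCCCXXII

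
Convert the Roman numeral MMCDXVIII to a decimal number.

MMCDXVIII: M=1000, M=1000, CD=400, X=10, V=5, I=1, I=1, I=1
1000 + 1000 + 400 + 10 + 5 + 1 + 1 + 1 = 2418

2418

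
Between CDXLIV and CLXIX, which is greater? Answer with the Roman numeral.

CDXLIV = 444
CLXIX = 169
444 is larger

CDXLIV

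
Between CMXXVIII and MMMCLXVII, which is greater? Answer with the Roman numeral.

CMXXVIII = 928
MMMCLXVII = 3167
3167 is larger

MMMCLXVII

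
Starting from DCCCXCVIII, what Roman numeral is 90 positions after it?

DCCCXCVIII = 898
898 + 90 = 988

CMLXXXVIII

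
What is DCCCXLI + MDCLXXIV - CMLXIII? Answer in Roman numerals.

DCCCXLI = 841, MDCLXXIV = 1674, CMLXIII = 963
841 + 1674 = 2515
2515 - 963 = 1552

MDLII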